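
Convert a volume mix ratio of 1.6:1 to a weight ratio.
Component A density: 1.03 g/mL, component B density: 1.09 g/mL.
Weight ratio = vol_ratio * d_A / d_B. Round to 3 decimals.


= 1.6 * 1.03 / 1.09 = 1.512

1.512


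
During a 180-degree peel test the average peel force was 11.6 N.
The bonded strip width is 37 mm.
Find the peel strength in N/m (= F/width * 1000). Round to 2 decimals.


Peel strength = F/width * 1000
= 11.6 / 37 * 1000
= 313.51 N/m

313.51


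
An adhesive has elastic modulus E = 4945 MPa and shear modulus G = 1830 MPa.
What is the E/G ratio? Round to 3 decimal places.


E/G = 4945 / 1830 = 2.702

2.702


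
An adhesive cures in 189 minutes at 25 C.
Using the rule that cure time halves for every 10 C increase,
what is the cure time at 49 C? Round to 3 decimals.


Factor = 2^((49 - 25) / 10) = 5.2780
Cure time = 189 / 5.2780
= 35.809 minutes

35.809


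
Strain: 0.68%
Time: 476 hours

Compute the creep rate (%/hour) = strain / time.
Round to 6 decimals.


Creep rate = 0.68 / 476
= 0.001429 %/h

0.001429


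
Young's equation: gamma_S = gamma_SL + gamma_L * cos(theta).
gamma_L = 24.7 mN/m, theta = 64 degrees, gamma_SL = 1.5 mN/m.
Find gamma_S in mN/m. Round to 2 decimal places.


cos(64 deg) = 0.438371
gamma_S = 1.5 + 24.7 * 0.438371
= 12.33 mN/m

12.33


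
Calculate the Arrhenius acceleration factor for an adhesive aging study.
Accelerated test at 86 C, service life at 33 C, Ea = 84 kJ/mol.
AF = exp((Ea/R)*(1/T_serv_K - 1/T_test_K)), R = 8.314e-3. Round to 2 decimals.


T_test = 359.15 K, T_serv = 306.15 K
Ea/R = 84 / 0.008314 = 10103.44
AF = exp(10103.44 * (1/306.15 - 1/359.15))
= 130.33

130.33


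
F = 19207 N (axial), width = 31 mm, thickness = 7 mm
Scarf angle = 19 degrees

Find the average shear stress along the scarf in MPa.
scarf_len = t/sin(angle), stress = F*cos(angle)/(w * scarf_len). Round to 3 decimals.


scarf_len = 7/sin(19 deg) = 21.5009
cos(19 deg) = 0.945519
stress = 19207*0.945519/(31*21.5009) = 27.247 MPa

27.247


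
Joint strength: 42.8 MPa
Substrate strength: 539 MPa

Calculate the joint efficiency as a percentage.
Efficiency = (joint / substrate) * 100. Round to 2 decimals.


Efficiency = (42.8 / 539) * 100 = 7.94%

7.94


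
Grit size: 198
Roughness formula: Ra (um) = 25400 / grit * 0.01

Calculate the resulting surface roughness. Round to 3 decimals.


Ra = 25400 / 198 * 0.01
= 1.283 um

1.283


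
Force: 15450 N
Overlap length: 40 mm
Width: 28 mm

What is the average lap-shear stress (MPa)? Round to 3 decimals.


Average shear stress = F / (overlap * width)
= 15450 / (40 * 28)
= 13.795 MPa

13.795


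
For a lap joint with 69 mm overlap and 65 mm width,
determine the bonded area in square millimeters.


Area = 69 * 65 = 4485 mm^2

4485


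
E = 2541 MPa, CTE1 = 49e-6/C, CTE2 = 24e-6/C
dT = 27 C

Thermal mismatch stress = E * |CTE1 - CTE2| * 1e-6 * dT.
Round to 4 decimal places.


= 2541 * 25e-6 * 27
= 1.7152 MPa

1.7152


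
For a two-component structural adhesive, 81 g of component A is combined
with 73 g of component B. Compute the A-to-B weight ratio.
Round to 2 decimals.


Weight ratio A:B = 81 / 73
= 1.11

1.11


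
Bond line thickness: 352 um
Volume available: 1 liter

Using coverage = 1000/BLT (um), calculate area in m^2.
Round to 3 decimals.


1 L = 1e6 mm^3, thickness = 352 um = 0.352 mm
Area = 1e6 / 0.352 mm^2 = (1e6 / 0.352) / 1e6 m^2 = 1000 / 352 m^2
= 2.841 m^2

2.841


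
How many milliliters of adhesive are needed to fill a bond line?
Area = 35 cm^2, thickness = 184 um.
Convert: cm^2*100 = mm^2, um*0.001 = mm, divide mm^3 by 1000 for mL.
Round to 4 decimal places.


= (35 * 100) * (184 * 0.001) / 1000
= 0.6440 mL

0.6440


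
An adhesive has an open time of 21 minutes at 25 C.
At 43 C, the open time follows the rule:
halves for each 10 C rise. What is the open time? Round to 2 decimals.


Factor = 2^((43-25)/10) = 3.4822
Open time = 21 / 3.4822 = 6.03 min

6.03


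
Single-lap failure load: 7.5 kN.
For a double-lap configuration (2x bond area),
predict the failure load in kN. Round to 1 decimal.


Failure load = 7.5 * 2 = 15.0 kN

15.0


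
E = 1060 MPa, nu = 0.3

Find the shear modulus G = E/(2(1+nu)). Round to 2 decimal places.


G = 1060 / (2 * 1.30)
= 407.69 MPa

407.69


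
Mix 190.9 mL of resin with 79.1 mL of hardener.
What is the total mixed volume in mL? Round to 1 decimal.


Total = 190.9 + 79.1 = 270.0 mL

270.0


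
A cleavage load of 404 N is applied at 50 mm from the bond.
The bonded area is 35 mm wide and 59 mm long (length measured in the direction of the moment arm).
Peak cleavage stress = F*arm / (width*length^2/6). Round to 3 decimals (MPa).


Moment = 404 * 50 = 20200 N*mm
Section modulus = 35 * 3481 / 6 = 121835 / 6 mm^3
Stress = 20200 / (121835 / 6) = 121200 / 121835
= 0.995 MPa

0.995


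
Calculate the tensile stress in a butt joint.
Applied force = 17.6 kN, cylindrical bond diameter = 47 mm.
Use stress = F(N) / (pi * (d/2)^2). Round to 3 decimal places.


A = pi * 23.5^2 = 1734.9445 mm^2
sigma = 17600.0 / 1734.9445 = 10.144 MPa

10.144


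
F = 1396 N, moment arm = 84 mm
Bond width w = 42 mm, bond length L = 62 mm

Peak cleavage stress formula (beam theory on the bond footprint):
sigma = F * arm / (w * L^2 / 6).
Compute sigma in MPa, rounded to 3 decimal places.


sigma = (1396 * 84) / (42 * 3844 / 6)
= 117264 * 6 / 161448
= 703584 / 161448
= 4.358 MPa

4.358


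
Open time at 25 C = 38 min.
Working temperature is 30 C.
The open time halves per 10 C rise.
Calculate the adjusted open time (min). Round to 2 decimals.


factor = 2^((30 - 25) / 10) = 1.4142
ot = 38 / 1.4142 = 26.87 min

26.87


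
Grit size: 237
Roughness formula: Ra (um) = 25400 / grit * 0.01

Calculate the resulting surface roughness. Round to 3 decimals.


Ra = 25400 / 237 * 0.01
= 1.072 um

1.072


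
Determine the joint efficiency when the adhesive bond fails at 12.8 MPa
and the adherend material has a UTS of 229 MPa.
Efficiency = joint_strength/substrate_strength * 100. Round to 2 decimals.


Joint efficiency = 12.8 / 229 * 100
= 5.59%

5.59


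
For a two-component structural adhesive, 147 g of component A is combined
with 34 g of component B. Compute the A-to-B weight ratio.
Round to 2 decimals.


Weight ratio A:B = 147 / 34
= 4.32

4.32


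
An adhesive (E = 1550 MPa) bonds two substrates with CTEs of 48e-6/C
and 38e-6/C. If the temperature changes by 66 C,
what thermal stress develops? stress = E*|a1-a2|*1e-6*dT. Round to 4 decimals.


Stress = 1550 * |48 - 38| * 1e-6 * 66
= 1.0230 MPa

1.0230


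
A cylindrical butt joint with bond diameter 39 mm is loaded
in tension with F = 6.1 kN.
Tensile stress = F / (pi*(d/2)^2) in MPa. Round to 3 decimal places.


Area = pi * (39/2)^2 = 1194.5906 mm^2
Stress = 6.1*1000 / 1194.5906
= 5.106 MPa

5.106


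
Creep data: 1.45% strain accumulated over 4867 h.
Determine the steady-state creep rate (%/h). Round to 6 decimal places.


Rate = 1.45 / 4867 = 0.000298 %/h

0.000298


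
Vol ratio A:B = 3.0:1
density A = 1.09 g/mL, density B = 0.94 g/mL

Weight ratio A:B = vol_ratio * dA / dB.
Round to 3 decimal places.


Weight ratio = 3.0 * 1.09 / 0.94
= 3.479

3.479


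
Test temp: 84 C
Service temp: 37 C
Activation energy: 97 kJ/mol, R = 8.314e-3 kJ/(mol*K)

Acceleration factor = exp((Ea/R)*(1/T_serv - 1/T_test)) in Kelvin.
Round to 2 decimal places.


AF = exp((97/0.008314)*(1/310.15 - 1/357.15))
= 141.23

141.23


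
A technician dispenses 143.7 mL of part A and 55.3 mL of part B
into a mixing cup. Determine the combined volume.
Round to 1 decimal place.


Combined volume = 143.7 + 55.3
= 199.0 mL

199.0


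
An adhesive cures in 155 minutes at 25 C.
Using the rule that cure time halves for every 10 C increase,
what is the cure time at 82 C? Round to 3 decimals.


Factor = 2^((82 - 25) / 10) = 51.9842
Cure time = 155 / 51.9842
= 2.982 minutes

2.982


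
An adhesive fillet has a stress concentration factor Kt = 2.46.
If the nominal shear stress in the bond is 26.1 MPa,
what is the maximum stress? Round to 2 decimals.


Max stress = 26.1 * 2.46 = 64.21 MPa

64.21


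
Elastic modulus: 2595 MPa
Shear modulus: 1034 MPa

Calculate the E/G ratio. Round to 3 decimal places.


E / G = 2595 / 1034 = 2.510

2.510


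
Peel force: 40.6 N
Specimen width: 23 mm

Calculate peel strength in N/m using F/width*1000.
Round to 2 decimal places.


Peel strength = 40.6 / 23 * 1000 = 1765.22 N/m

1765.22


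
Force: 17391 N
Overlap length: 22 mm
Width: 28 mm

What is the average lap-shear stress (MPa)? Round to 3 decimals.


Average shear stress = F / (overlap * width)
= 17391 / (22 * 28)
= 28.232 MPa

28.232


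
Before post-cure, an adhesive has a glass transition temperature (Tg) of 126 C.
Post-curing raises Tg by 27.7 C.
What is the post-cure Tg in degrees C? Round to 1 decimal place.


Tg_post = Tg_base + delta_Tg
= 126 + 27.7
= 153.7 C

153.7


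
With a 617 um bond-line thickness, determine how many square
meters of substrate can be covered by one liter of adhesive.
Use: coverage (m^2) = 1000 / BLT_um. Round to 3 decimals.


Coverage = 1000 / 617 = 1.621 m^2

1.621


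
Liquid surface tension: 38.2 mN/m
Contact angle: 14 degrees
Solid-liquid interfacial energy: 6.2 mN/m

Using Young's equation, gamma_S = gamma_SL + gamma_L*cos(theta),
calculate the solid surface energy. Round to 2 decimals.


gamma_S = 6.2 + 38.2 * cos(14)
= 43.27 mN/m

43.27


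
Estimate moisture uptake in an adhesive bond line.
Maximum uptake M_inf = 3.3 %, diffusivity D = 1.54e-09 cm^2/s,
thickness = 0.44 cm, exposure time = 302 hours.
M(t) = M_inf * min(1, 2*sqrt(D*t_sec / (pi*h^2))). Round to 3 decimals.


Convert time: 302 h = 1087200 s
ratio = min(1, 2*sqrt(1.54e-09*1087200/(pi*0.44^2)))
= 0.104934
M(t) = 3.3 * 0.104934 = 0.346%

0.346


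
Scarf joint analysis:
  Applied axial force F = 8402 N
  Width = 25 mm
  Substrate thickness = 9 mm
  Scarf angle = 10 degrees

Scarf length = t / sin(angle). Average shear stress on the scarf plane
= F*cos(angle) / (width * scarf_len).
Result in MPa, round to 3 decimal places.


Scarf length = 9 / sin(10 deg) = 51.8289 mm
cos(10 deg) = 0.984808
Shear = 8402 * 0.984808 / (25 * 51.8289)
= 6.386 MPa

6.386


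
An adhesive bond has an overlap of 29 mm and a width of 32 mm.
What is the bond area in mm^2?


Bond area = overlap * width
= 29 * 32
= 928 mm^2

928


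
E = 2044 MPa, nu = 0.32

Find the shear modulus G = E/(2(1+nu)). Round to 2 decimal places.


G = 2044 / (2 * 1.32)
= 774.24 MPa

774.24


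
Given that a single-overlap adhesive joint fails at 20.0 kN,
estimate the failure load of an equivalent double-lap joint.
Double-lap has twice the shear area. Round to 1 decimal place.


Double-lap factor = 2
Expected load = 20.0 * 2 = 40.0 kN

40.0


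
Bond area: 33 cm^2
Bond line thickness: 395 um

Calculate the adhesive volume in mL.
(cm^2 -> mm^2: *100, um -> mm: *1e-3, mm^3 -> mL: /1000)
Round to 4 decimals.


V = 33*100 * 395*1e-3 / 1000
= 1.3035 mL

1.3035


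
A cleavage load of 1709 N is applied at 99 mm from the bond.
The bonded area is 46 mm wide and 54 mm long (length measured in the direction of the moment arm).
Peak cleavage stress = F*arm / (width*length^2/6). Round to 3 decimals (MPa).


Moment = 1709 * 99 = 169191 N*mm
Section modulus = 46 * 2916 / 6 = 134136 / 6 mm^3
Stress = 169191 / (134136 / 6) = 1015146 / 134136
= 7.568 MPa

7.568


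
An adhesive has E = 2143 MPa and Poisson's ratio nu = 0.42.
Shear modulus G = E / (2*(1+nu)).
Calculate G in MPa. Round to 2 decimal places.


G = 2143 / (2*(1+0.42))
= 2143 / 2.84
= 754.58 MPa

754.58


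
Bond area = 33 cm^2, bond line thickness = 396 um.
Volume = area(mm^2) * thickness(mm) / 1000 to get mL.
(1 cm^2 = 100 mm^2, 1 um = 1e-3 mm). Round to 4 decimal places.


area_mm2 = 33 * 100 = 3300
blt_mm = 396 * 1e-3 = 0.396
vol_mm3 = 3300 * 0.396 = 1306.8
vol_mL = 1306.8 / 1000 = 1.3068 mL

1.3068


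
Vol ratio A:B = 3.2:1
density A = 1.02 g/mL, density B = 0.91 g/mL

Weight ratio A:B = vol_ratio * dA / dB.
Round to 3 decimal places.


Weight ratio = 3.2 * 1.02 / 0.91
= 3.587

3.587


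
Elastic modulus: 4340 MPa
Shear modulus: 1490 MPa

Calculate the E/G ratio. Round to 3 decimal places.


E / G = 4340 / 1490 = 2.913

2.913


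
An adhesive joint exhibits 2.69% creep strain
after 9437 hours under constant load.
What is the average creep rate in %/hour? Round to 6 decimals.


Creep rate = strain / time
= 2.69 / 9437
= 0.000285 %/h

0.000285


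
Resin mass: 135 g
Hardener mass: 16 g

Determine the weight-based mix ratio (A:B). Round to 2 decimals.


Ratio = 135 / 16 = 8.44

8.44


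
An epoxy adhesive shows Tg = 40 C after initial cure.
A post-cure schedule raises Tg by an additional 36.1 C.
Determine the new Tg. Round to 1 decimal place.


New Tg = 40 + 36.1
= 76.1 C

76.1


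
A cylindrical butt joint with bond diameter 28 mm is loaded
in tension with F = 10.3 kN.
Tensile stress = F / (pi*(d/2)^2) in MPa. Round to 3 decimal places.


Area = pi * (28/2)^2 = 615.7522 mm^2
Stress = 10.3*1000 / 615.7522
= 16.728 MPa

16.728


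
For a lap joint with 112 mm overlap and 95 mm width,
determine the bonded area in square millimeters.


Area = 112 * 95 = 10640 mm^2

10640


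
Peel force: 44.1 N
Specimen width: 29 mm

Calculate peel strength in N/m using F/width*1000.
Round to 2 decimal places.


Peel strength = 44.1 / 29 * 1000 = 1520.69 N/m

1520.69


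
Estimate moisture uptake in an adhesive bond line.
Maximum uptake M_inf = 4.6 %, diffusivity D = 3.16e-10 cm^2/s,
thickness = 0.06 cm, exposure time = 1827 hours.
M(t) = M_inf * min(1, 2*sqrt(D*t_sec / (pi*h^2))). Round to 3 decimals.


Convert time: 1827 h = 6577200 s
ratio = min(1, 2*sqrt(3.16e-10*6577200/(pi*0.06^2)))
= 0.857369
M(t) = 4.6 * 0.857369 = 3.944%

3.944


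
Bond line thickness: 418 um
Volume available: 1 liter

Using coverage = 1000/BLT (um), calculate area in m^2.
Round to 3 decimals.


1 L = 1e6 mm^3, thickness = 418 um = 0.418 mm
Area = 1e6 / 0.418 mm^2 = (1e6 / 0.418) / 1e6 m^2 = 1000 / 418 m^2
= 2.392 m^2

2.392


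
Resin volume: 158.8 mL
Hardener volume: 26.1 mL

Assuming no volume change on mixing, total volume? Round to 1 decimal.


V_total = 158.8 + 26.1 = 184.9 mL

184.9


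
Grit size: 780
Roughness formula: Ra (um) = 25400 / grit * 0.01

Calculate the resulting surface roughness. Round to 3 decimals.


Ra = 25400 / 780 * 0.01
= 0.326 um

0.326


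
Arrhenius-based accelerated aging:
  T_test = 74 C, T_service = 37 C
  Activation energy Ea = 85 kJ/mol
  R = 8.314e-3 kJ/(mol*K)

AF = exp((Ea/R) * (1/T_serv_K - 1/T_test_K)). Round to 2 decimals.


T_test_K = 347.15, T_serv_K = 310.15
AF = exp((85/8.314e-3) * (1/310.15 - 1/347.15))
= 33.56

33.56


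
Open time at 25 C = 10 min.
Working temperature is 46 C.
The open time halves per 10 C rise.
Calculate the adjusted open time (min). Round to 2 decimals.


factor = 2^((46 - 25) / 10) = 4.2871
ot = 10 / 4.2871 = 2.33 min

2.33


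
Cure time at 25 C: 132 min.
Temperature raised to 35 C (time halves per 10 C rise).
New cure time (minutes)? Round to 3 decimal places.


Acceleration factor = 2^(10/10) = 2.0000
New time = 132 / 2.0000 = 66.000 min

66.000


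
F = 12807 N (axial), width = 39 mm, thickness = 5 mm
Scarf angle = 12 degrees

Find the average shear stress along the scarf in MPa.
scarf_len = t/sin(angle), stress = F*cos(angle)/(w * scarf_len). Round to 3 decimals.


scarf_len = 5/sin(12 deg) = 24.0487
cos(12 deg) = 0.978148
stress = 12807*0.978148/(39*24.0487) = 13.357 MPa

13.357


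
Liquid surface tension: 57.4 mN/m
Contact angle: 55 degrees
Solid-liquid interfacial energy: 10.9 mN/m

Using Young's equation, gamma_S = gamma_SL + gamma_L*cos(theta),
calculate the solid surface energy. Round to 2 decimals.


gamma_S = 10.9 + 57.4 * cos(55)
= 43.82 mN/m

43.82


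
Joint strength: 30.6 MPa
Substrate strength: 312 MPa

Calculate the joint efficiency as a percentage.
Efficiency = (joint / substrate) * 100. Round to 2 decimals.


Efficiency = (30.6 / 312) * 100 = 9.81%

9.81


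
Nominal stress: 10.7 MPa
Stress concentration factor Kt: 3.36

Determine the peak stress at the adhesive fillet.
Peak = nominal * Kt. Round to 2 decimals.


Peak stress = 10.7 * 3.36
= 35.95 MPa

35.95


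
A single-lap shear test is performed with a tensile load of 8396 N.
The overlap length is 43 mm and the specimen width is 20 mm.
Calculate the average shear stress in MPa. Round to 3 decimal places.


Shear stress = F / (overlap * width)
= 8396 / (43 * 20)
= 8396 / 860
= 9.763 MPa

9.763


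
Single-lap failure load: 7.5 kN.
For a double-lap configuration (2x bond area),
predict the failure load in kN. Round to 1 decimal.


Failure load = 7.5 * 2 = 15.0 kN

15.0


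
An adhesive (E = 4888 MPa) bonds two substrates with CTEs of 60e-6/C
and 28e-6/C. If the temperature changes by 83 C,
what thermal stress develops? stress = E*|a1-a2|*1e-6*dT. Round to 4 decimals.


Stress = 4888 * |60 - 28| * 1e-6 * 83
= 12.9825 MPa

12.9825


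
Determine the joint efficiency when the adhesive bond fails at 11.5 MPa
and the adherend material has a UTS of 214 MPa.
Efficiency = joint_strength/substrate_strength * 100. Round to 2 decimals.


Joint efficiency = 11.5 / 214 * 100
= 5.37%

5.37


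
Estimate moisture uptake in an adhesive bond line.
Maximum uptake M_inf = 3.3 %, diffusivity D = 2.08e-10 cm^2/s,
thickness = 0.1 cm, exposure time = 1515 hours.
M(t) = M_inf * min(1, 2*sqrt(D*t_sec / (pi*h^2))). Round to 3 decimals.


Convert time: 1515 h = 5454000 s
ratio = min(1, 2*sqrt(2.08e-10*5454000/(pi*0.1^2)))
= 0.380053
M(t) = 3.3 * 0.380053 = 1.254%

1.254


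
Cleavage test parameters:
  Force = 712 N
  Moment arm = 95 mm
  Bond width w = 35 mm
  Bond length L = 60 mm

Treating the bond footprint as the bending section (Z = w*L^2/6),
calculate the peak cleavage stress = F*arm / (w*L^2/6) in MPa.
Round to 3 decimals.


M = 712 * 95 = 67640 N*mm
Z = 35 * 60^2 / 6 = 126000 / 6 mm^3
sigma = M / Z = 6 * 67640 / 126000 = 405840 / 126000
= 3.221 MPa

3.221


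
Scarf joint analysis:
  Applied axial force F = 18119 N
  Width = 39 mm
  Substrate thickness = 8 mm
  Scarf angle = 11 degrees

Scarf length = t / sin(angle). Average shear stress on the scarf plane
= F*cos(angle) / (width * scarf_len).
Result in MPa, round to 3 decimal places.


Scarf length = 8 / sin(11 deg) = 41.9267 mm
cos(11 deg) = 0.981627
Shear = 18119 * 0.981627 / (39 * 41.9267)
= 10.877 MPa

10.877


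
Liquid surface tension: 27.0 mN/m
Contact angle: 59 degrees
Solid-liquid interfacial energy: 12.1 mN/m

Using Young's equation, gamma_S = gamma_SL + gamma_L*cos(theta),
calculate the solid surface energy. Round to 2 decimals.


gamma_S = 12.1 + 27.0 * cos(59)
= 26.01 mN/m

26.01


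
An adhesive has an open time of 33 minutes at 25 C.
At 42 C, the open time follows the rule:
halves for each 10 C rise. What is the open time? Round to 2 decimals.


Factor = 2^((42-25)/10) = 3.2490
Open time = 33 / 3.2490 = 10.16 min

10.16


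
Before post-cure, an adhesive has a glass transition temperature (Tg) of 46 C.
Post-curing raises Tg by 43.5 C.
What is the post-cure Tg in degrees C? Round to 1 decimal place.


Tg_post = Tg_base + delta_Tg
= 46 + 43.5
= 89.5 C

89.5


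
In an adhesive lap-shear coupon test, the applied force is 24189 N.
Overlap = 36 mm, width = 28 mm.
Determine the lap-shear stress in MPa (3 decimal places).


stress = F / (overlap * width)
= 24189 / (36 * 28)
= 23.997 MPa

23.997


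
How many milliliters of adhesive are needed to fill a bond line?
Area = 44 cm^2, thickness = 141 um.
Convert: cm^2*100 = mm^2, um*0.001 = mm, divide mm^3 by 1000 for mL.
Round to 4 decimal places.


= (44 * 100) * (141 * 0.001) / 1000
= 0.6204 mL

0.6204


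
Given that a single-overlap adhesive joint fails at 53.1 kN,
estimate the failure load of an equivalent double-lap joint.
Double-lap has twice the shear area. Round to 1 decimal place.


Double-lap factor = 2
Expected load = 53.1 * 2 = 106.2 kN

106.2


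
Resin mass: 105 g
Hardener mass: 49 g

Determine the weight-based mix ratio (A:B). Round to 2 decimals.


Ratio = 105 / 49 = 2.14

2.14


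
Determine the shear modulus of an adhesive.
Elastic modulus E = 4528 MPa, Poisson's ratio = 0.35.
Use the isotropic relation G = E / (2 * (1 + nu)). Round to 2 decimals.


G = 4528 / (2*(1+0.35)) = 4528 / 2.70
= 1677.04 MPa

1677.04


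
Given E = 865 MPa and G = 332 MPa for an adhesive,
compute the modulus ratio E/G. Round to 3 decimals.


E/G ratio = 865 / 332 = 2.605

2.605


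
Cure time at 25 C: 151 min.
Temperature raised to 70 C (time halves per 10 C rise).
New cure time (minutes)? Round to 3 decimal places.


Acceleration factor = 2^(45/10) = 22.6274
New time = 151 / 22.6274 = 6.673 min

6.673


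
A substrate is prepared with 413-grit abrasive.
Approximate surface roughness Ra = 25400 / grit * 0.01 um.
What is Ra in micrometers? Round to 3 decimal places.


Ra = 25400 / 413 * 0.01 = 0.615 um

0.615


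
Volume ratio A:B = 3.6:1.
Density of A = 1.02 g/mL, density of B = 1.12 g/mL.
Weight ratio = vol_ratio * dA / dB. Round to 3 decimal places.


Wt ratio = 3.6 * 1.02 / 1.12
= 3.279

3.279


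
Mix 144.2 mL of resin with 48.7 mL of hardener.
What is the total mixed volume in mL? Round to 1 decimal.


Total = 144.2 + 48.7 = 192.9 mL

192.9


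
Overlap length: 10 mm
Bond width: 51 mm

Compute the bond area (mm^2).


Bond area = 10 * 51 = 510 mm^2

510


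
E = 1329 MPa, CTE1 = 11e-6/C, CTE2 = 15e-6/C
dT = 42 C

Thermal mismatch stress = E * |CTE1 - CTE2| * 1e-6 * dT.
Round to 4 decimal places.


= 1329 * 4e-6 * 42
= 0.2233 MPa

0.2233


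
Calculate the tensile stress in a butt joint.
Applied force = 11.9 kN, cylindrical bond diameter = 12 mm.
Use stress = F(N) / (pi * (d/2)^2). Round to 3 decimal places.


A = pi * 6.0^2 = 113.0973 mm^2
sigma = 11900.0 / 113.0973 = 105.219 MPa

105.219


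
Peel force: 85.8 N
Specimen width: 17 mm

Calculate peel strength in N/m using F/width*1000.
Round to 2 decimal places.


Peel strength = 85.8 / 17 * 1000 = 5047.06 N/m

5047.06


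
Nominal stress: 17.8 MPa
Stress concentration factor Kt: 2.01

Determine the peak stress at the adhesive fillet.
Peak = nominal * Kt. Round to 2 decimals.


Peak stress = 17.8 * 2.01
= 35.78 MPa

35.78


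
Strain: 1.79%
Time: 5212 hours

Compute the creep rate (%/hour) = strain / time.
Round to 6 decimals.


Creep rate = 1.79 / 5212
= 0.000343 %/h

0.000343


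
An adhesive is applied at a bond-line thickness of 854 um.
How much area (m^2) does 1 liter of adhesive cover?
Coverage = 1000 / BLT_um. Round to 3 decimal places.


Coverage = 1000 / 854 = 1.171 m^2

1.171


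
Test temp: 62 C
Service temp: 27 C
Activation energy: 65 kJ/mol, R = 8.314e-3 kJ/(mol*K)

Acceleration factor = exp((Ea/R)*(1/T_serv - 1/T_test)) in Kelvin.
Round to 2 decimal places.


AF = exp((65/0.008314)*(1/300.15 - 1/335.15))
= 15.18

15.18


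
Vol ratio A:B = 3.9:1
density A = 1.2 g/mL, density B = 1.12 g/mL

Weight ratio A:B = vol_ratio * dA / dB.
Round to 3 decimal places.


Weight ratio = 3.9 * 1.2 / 1.12
= 4.179

4.179


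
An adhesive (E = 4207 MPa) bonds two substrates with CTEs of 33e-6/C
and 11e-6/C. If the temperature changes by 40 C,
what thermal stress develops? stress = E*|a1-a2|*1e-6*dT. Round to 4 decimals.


Stress = 4207 * |33 - 11| * 1e-6 * 40
= 3.7022 MPa

3.7022


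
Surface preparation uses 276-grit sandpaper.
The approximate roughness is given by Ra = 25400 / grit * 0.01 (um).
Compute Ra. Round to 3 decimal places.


Ra = 25400 / 276 * 0.01
= 254 / 276
= 0.920 um

0.920


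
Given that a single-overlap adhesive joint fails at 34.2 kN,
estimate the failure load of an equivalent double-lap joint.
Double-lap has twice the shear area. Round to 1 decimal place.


Double-lap factor = 2
Expected load = 34.2 * 2 = 68.4 kN

68.4


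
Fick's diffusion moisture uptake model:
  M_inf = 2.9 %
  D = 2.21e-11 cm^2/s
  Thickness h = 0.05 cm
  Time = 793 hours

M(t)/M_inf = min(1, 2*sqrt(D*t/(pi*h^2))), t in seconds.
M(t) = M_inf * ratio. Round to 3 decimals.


t_sec = 793 * 3600 = 2854800
ratio = 2*sqrt(2.21e-11*2854800/(pi*0.05^2))
= min(1, 0.179254)
= 0.179254
M(t) = 2.9 * 0.179254 = 0.520 %

0.520


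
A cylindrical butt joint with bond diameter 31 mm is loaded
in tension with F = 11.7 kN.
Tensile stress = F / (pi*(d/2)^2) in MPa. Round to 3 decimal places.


Area = pi * (31/2)^2 = 754.7676 mm^2
Stress = 11.7*1000 / 754.7676
= 15.501 MPa

15.501


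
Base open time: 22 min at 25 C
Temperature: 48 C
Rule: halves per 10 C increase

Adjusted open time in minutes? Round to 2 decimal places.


Acceleration = 2^((48-25)/10) = 4.9246
Open time = 22 / 4.9246 = 4.47 min

4.47


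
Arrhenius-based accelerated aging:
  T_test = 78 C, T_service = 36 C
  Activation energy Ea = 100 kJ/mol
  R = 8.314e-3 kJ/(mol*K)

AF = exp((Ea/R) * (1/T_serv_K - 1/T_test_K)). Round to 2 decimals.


T_test_K = 351.15, T_serv_K = 309.15
AF = exp((100/8.314e-3) * (1/309.15 - 1/351.15))
= 104.95

104.95


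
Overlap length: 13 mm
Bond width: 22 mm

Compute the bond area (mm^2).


Bond area = 13 * 22 = 286 mm^2

286


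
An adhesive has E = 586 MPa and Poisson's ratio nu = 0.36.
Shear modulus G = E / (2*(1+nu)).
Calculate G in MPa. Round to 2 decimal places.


G = 586 / (2*(1+0.36))
= 586 / 2.72
= 215.44 MPa

215.44


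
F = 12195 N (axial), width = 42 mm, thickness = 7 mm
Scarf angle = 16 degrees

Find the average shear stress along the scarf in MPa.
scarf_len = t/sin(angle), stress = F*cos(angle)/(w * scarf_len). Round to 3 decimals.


scarf_len = 7/sin(16 deg) = 25.3957
cos(16 deg) = 0.961262
stress = 12195*0.961262/(42*25.3957) = 10.990 MPa

10.990


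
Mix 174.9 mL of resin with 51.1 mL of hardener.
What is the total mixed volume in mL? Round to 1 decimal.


Total = 174.9 + 51.1 = 226.0 mL

226.0


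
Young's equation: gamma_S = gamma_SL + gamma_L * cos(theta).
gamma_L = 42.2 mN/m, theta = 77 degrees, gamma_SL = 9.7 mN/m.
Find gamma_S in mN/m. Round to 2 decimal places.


cos(77 deg) = 0.224951
gamma_S = 9.7 + 42.2 * 0.224951
= 19.19 mN/m

19.19


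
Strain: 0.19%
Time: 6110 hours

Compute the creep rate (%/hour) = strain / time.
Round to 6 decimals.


Creep rate = 0.19 / 6110
= 0.000031 %/h

0.000031


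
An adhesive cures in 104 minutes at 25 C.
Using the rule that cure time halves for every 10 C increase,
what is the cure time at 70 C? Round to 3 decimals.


Factor = 2^((70 - 25) / 10) = 22.6274
Cure time = 104 / 22.6274
= 4.596 minutes

4.596


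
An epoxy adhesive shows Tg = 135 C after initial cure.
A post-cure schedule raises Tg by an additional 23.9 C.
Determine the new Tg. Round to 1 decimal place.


New Tg = 135 + 23.9
= 158.9 C

158.9


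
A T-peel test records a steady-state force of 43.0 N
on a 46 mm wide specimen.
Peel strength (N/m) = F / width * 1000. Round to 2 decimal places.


Peel strength = 43.0 / 46 * 1000
= 934.78 N/m

934.78


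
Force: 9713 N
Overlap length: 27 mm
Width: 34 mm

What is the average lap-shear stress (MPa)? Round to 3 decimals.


Average shear stress = F / (overlap * width)
= 9713 / (27 * 34)
= 10.581 MPa

10.581


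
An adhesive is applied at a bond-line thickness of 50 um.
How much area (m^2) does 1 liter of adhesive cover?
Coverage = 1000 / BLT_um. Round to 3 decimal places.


Coverage = 1000 / 50 = 20.000 m^2

20.000


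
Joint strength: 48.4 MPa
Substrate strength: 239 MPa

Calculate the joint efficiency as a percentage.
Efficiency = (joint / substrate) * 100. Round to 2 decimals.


Efficiency = (48.4 / 239) * 100 = 20.25%

20.25


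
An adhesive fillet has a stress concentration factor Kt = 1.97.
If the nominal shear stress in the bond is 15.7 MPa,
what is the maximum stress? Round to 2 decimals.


Max stress = 15.7 * 1.97 = 30.93 MPa

30.93


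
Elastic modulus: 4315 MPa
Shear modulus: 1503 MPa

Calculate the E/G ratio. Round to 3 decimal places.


E / G = 4315 / 1503 = 2.871

2.871


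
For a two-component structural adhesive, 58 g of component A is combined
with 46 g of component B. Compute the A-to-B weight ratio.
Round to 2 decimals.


Weight ratio A:B = 58 / 46
= 1.26

1.26


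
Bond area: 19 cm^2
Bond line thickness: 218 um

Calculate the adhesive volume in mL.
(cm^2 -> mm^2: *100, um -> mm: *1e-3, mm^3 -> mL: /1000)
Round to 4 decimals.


V = 19*100 * 218*1e-3 / 1000
= 0.4142 mL

0.4142


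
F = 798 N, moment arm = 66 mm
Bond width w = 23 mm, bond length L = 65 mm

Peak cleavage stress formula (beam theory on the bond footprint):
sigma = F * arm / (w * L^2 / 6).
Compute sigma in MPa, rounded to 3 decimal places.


sigma = (798 * 66) / (23 * 4225 / 6)
= 52668 * 6 / 97175
= 316008 / 97175
= 3.252 MPa

3.252


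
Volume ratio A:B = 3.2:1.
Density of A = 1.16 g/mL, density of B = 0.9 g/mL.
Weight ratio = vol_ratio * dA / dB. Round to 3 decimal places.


Wt ratio = 3.2 * 1.16 / 0.9
= 4.124

4.124


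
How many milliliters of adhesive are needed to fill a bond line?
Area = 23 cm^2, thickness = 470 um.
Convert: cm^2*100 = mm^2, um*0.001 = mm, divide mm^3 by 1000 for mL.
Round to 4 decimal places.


= (23 * 100) * (470 * 0.001) / 1000
= 1.0810 mL

1.0810


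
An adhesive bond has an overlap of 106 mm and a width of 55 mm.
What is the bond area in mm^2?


Bond area = overlap * width
= 106 * 55
= 5830 mm^2

5830


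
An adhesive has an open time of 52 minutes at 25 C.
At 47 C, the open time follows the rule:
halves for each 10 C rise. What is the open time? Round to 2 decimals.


Factor = 2^((47-25)/10) = 4.5948
Open time = 52 / 4.5948 = 11.32 min

11.32


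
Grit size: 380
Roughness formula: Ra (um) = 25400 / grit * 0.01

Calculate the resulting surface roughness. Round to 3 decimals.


Ra = 25400 / 380 * 0.01
= 0.668 um

0.668


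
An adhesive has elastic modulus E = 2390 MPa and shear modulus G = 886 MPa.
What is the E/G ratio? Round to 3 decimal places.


E/G = 2390 / 886 = 2.698

2.698


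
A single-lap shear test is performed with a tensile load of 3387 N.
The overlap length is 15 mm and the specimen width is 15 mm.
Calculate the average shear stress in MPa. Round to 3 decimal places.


Shear stress = F / (overlap * width)
= 3387 / (15 * 15)
= 3387 / 225
= 15.053 MPa

15.053


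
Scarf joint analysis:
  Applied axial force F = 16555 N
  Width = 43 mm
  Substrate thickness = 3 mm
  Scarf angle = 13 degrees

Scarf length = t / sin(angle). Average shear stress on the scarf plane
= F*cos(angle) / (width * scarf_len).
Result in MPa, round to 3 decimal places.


Scarf length = 3 / sin(13 deg) = 13.3362 mm
cos(13 deg) = 0.974370
Shear = 16555 * 0.974370 / (43 * 13.3362)
= 28.129 MPa

28.129


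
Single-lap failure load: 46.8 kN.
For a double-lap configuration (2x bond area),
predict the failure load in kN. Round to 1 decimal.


Failure load = 46.8 * 2 = 93.6 kN

93.6


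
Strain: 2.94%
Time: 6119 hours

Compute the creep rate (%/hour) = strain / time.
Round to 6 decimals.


Creep rate = 2.94 / 6119
= 0.000480 %/h

0.000480


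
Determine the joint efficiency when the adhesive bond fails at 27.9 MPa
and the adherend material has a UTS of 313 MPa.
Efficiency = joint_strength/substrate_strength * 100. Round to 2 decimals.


Joint efficiency = 27.9 / 313 * 100
= 8.91%

8.91


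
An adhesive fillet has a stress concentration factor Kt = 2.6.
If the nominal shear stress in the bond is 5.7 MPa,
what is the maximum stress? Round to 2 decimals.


Max stress = 5.7 * 2.6 = 14.82 MPa

14.82


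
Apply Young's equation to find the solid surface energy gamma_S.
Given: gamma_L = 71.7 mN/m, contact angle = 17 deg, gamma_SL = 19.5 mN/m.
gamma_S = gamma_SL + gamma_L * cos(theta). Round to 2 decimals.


theta_rad = 17 * pi/180 = 0.296706
gamma_S = 19.5 + 71.7 * cos(0.296706)
= 88.07 mN/m

88.07


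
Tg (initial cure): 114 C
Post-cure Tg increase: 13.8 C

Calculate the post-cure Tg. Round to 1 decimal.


Post-cure Tg = 114 + 13.8 = 127.8 C

127.8


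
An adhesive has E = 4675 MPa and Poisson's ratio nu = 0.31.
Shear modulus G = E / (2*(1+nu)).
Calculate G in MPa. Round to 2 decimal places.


G = 4675 / (2*(1+0.31))
= 4675 / 2.62
= 1784.35 MPa

1784.35


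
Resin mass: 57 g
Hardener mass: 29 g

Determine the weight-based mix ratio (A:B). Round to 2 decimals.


Ratio = 57 / 29 = 1.97

1.97


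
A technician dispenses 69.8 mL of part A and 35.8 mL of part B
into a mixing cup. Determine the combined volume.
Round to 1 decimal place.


Combined volume = 69.8 + 35.8
= 105.6 mL

105.6


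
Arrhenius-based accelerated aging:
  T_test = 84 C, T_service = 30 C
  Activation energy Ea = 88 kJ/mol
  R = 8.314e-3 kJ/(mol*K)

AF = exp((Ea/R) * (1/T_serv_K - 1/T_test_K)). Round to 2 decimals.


T_test_K = 357.15, T_serv_K = 303.15
AF = exp((88/8.314e-3) * (1/303.15 - 1/357.15))
= 196.19

196.19


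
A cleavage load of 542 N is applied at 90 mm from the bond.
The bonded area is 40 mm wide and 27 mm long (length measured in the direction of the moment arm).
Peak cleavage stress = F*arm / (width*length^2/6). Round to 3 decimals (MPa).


Moment = 542 * 90 = 48780 N*mm
Section modulus = 40 * 729 / 6 = 29160 / 6 mm^3
Stress = 48780 / (29160 / 6) = 292680 / 29160
= 10.037 MPa

10.037


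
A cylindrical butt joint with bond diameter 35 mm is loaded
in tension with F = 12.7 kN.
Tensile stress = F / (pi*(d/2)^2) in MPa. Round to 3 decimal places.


Area = pi * (35/2)^2 = 962.1128 mm^2
Stress = 12.7*1000 / 962.1128
= 13.200 MPa

13.200


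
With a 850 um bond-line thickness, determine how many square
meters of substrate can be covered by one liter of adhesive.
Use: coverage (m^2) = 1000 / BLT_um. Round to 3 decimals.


Coverage = 1000 / 850 = 1.176 m^2

1.176


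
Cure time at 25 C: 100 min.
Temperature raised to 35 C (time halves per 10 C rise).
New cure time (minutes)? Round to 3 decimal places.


Acceleration factor = 2^(10/10) = 2.0000
New time = 100 / 2.0000 = 50.000 min

50.000


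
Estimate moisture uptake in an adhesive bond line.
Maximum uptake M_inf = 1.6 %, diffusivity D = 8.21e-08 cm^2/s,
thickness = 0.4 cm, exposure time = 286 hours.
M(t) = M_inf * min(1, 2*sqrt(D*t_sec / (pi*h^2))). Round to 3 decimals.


Convert time: 286 h = 1029600 s
ratio = min(1, 2*sqrt(8.21e-08*1029600/(pi*0.4^2)))
= 0.820164
M(t) = 1.6 * 0.820164 = 1.312%

1.312


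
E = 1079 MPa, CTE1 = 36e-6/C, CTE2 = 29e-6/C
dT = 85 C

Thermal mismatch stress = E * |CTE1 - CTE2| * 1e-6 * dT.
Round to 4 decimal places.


= 1079 * 7e-6 * 85
= 0.6420 MPa

0.6420


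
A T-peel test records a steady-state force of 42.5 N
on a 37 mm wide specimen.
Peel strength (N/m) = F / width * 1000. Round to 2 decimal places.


Peel strength = 42.5 / 37 * 1000
= 1148.65 N/m

1148.65


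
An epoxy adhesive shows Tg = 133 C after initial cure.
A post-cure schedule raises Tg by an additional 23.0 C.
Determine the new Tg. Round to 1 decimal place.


New Tg = 133 + 23.0
= 156.0 C

156.0


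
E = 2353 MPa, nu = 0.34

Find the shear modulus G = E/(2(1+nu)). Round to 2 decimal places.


G = 2353 / (2 * 1.34)
= 877.99 MPa

877.99


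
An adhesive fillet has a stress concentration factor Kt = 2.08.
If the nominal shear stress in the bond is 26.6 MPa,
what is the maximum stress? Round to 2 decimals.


Max stress = 26.6 * 2.08 = 55.33 MPa

55.33


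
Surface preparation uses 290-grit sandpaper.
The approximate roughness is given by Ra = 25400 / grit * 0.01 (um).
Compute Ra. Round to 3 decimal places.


Ra = 25400 / 290 * 0.01
= 254 / 290
= 0.876 um

0.876


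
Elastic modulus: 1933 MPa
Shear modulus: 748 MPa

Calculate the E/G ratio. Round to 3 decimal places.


E / G = 1933 / 748 = 2.584

2.584


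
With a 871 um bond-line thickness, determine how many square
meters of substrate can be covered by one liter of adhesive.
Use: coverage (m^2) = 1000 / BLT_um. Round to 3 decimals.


Coverage = 1000 / 871 = 1.148 m^2

1.148


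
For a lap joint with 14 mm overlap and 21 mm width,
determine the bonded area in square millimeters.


Area = 14 * 21 = 294 mm^2

294


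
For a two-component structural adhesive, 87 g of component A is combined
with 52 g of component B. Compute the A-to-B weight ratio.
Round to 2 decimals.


Weight ratio A:B = 87 / 52
= 1.67

1.67


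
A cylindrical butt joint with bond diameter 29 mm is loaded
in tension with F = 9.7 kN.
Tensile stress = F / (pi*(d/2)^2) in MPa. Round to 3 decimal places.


Area = pi * (29/2)^2 = 660.5199 mm^2
Stress = 9.7*1000 / 660.5199
= 14.685 MPa

14.685


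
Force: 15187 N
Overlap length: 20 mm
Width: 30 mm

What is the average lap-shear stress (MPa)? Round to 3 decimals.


Average shear stress = F / (overlap * width)
= 15187 / (20 * 30)
= 25.312 MPa

25.312


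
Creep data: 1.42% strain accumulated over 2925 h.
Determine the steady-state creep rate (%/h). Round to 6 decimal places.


Rate = 1.42 / 2925 = 0.000485 %/h

0.000485


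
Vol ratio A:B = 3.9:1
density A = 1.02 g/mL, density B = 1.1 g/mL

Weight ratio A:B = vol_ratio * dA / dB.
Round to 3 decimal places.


Weight ratio = 3.9 * 1.02 / 1.1
= 3.616

3.616


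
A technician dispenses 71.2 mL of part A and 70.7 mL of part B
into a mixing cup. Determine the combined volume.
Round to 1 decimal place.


Combined volume = 71.2 + 70.7
= 141.9 mL

141.9


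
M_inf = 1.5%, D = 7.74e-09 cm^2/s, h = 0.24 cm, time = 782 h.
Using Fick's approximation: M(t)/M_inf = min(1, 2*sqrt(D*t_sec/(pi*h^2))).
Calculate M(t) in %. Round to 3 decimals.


t = 2815200 s
ratio = min(1, 2*sqrt(7.74e-09*2815200/(pi*0.0576)))
= 0.694015
M(t) = 1.5 * 0.694015 = 1.041%

1.041


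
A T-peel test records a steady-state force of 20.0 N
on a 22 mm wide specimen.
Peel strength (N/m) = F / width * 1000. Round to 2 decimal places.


Peel strength = 20.0 / 22 * 1000
= 909.09 N/m

909.09


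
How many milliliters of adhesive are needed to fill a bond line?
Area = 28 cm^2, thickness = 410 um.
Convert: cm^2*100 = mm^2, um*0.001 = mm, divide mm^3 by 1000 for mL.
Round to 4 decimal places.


= (28 * 100) * (410 * 0.001) / 1000
= 1.1480 mL

1.1480


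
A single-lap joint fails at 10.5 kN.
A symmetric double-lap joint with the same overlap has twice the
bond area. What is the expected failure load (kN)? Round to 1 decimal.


Double-lap load = 2 * 10.5 = 21.0 kN

21.0


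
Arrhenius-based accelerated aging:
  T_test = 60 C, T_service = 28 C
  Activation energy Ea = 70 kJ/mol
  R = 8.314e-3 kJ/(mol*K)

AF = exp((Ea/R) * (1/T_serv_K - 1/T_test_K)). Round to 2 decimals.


T_test_K = 333.15, T_serv_K = 301.15
AF = exp((70/8.314e-3) * (1/301.15 - 1/333.15))
= 14.66

14.66


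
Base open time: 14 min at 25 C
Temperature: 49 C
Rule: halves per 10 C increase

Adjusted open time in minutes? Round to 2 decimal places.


Acceleration = 2^((49-25)/10) = 5.2780
Open time = 14 / 5.2780 = 2.65 min

2.65


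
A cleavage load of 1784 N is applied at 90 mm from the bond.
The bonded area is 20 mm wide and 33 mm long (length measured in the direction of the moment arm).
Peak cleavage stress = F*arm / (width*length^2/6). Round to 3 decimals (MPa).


Moment = 1784 * 90 = 160560 N*mm
Section modulus = 20 * 1089 / 6 = 21780 / 6 mm^3
Stress = 160560 / (21780 / 6) = 963360 / 21780
= 44.231 MPa

44.231


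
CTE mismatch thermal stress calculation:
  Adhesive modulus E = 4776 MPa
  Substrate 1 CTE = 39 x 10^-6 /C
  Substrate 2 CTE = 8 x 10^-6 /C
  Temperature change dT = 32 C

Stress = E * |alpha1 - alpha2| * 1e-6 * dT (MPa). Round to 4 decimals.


delta_alpha = |39 - 8| = 31 x 10^-6/C
Stress = 4776 * 31e-6 * 32
= 4.7378 MPa

4.7378
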